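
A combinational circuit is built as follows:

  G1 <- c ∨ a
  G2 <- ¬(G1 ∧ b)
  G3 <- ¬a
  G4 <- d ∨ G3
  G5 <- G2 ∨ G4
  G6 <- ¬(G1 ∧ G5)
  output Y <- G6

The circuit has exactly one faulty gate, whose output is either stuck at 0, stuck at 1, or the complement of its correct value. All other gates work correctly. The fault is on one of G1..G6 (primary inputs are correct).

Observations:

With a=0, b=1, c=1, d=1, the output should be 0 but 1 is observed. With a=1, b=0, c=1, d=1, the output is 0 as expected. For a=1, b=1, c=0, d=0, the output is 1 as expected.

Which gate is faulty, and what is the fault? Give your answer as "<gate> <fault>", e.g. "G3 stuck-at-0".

G4 stuck-at-0

Fault-free values for test 1 (a=0, b=1, c=1, d=1): G1=1, G2=0, G3=1, G4=1, G5=1, G6=0, giving Y=0. Observed 1.
Test 1: faults giving observed 1 are {G1 stuck-at-0, G1 inverted output, G4 stuck-at-0, G4 inverted output, G5 stuck-at-0, G5 inverted output, G6 stuck-at-1, G6 inverted output}.
Test 2 (a=1, b=0, c=1, d=1): fault-free G1=1, G2=1, G3=0, G4=1, G5=1, G6=0 → 0; observed 0. Eliminates G1 stuck-at-0, G1 inverted output, G5 stuck-at-0, G5 inverted output, G6 stuck-at-1, G6 inverted output.
Test 3 (a=1, b=1, c=0, d=0): fault-free G1=1, G2=0, G3=0, G4=0, G5=0, G6=1 → 1; observed 1. Eliminates G4 inverted output.
Only G4 stuck-at-0 is consistent with every test.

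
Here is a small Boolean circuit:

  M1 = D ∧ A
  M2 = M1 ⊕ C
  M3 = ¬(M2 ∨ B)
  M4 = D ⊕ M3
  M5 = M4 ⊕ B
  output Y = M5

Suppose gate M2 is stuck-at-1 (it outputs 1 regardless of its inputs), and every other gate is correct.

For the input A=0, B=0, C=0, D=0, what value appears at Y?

0

Propagate with M2 forced: M1=0, M2=1 [stuck-at-1], M3=0, M4=0, M5=0.
So Y = 0. (Without the fault it would be 1.)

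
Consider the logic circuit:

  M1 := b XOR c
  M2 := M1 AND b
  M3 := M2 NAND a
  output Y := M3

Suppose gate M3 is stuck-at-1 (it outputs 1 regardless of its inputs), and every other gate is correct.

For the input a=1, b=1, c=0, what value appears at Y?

1

Propagate with M3 forced: M1=1, M2=1, M3=1 [stuck-at-1].
So Y = 1. (Without the fault it would be 0.)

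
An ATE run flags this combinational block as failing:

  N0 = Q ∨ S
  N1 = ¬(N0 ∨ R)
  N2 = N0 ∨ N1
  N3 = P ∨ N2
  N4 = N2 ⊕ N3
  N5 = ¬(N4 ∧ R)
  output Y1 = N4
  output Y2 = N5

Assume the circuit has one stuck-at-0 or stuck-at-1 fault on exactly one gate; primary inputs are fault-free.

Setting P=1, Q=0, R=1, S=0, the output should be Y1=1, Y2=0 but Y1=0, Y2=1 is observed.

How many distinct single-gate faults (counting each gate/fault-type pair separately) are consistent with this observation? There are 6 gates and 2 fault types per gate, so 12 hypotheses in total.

5

Fault-free: N0=0, N1=0, N2=0, N3=1, N4=1, N5=0 → Y1=1, Y2=0. Observed Y1=0, Y2=1.
  N0 stuck-at-0: output Y1=1, Y2=0 ✗
  N0 stuck-at-1: output Y1=0, Y2=1 ✓
  N1 stuck-at-0: output Y1=1, Y2=0 ✗
  N1 stuck-at-1: output Y1=0, Y2=1 ✓
  N2 stuck-at-0: output Y1=1, Y2=0 ✗
  N2 stuck-at-1: output Y1=0, Y2=1 ✓
  N3 stuck-at-0: output Y1=0, Y2=1 ✓
  N3 stuck-at-1: output Y1=1, Y2=0 ✗
  N4 stuck-at-0: output Y1=0, Y2=1 ✓
  N4 stuck-at-1: output Y1=1, Y2=0 ✗
  N5 stuck-at-0: output Y1=1, Y2=0 ✗
  N5 stuck-at-1: output Y1=1, Y2=1 ✗
Consistent faults: {N0 stuck-at-1, N1 stuck-at-1, N2 stuck-at-1, N3 stuck-at-0, N4 stuck-at-0} — 5 in all.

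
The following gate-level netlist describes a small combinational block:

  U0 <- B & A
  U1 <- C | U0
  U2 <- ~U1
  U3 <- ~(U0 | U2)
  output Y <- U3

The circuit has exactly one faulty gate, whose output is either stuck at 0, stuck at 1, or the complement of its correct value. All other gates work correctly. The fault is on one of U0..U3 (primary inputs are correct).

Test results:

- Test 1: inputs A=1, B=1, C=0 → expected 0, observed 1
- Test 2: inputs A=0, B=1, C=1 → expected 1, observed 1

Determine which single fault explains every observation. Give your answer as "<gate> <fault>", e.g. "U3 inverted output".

U3 stuck-at-1

Fault-free values for test 1 (A=1, B=1, C=0): U0=1, U1=1, U2=0, U3=0, giving Y=0. Observed 1.
Test 1: faults giving observed 1 are {U3 stuck-at-1, U3 inverted output}.
Test 2 (A=0, B=1, C=1): fault-free U0=0, U1=1, U2=0, U3=1 → 1; observed 1. Eliminates U3 inverted output.
Only U3 stuck-at-1 is consistent with every test.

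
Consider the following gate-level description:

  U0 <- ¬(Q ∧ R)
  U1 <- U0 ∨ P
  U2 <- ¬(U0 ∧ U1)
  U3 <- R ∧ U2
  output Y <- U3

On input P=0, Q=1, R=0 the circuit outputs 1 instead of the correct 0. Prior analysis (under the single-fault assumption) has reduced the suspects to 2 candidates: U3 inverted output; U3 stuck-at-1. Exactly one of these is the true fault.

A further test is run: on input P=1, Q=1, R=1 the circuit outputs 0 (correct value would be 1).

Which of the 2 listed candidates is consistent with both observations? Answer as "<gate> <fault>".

U3 inverted output

Evaluate each candidate on input P=1, Q=1, R=1:
  U3 inverted output: U0=0, U1=1, U2=1, U3=0 [inverted output] → 0 — matches
  U3 stuck-at-1: U0=0, U1=1, U2=1, U3=1 [stuck-at-1] → 1 — eliminated
Only U3 inverted output reproduces the observed 0.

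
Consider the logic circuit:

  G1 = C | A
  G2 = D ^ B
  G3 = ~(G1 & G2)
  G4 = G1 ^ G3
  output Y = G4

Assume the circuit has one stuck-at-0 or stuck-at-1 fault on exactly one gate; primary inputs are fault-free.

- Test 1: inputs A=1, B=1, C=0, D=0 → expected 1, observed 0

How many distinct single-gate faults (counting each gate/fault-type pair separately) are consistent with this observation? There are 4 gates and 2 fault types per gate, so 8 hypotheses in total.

3

Fault-free: G1=1, G2=1, G3=0, G4=1 → 1. Observed 0.
  G1 stuck-at-0: output 1 ✗
  G1 stuck-at-1: output 1 ✗
  G2 stuck-at-0: output 0 ✓
  G2 stuck-at-1: output 1 ✗
  G3 stuck-at-0: output 1 ✗
  G3 stuck-at-1: output 0 ✓
  G4 stuck-at-0: output 0 ✓
  G4 stuck-at-1: output 1 ✗
Consistent faults: {G2 stuck-at-0, G3 stuck-at-1, G4 stuck-at-0} — 3 in all.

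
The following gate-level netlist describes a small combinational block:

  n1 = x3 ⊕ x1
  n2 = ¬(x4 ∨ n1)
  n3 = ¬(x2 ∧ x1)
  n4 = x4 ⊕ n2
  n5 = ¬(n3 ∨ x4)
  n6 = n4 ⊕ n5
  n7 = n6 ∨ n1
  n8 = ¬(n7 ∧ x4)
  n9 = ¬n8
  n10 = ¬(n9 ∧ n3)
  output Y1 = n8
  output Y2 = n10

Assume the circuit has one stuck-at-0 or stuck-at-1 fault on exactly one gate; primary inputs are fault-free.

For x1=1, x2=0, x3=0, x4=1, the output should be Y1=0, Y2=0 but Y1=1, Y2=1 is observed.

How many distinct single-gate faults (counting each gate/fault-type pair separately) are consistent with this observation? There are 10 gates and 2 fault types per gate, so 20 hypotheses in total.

Fault-free: n1=1, n2=0, n3=1, n4=1, n5=0, n6=1, n7=1, n8=0, n9=1, n10=0 → Y1=0, Y2=0. Observed Y1=1, Y2=1.
  n1: none of the 2 fault types match ✗
  n2: none of the 2 fault types match ✗
  n3: none of the 2 fault types match ✗
  n4: none of the 2 fault types match ✗
  n5: none of the 2 fault types match ✗
  n6: none of the 2 fault types match ✗
  n7: stuck-at-0 ✓; others ✗
  n8: stuck-at-1 ✓; others ✗
  n9: none of the 2 fault types match ✗
  n10: none of the 2 fault types match ✗
Consistent faults: {n7 stuck-at-0, n8 stuck-at-1} — 2 in all.

2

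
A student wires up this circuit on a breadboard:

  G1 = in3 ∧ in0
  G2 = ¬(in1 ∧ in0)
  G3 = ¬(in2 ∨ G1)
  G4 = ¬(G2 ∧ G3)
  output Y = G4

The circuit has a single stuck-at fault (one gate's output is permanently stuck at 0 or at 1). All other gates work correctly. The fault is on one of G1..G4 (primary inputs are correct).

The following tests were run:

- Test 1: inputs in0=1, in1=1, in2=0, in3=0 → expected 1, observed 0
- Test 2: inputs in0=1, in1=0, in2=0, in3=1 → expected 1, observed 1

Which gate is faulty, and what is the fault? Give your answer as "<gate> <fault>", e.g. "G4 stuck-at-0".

Fault-free values for test 1 (in0=1, in1=1, in2=0, in3=0): G1=0, G2=0, G3=1, G4=1, giving Y=1. Observed 0.
Test 1: faults giving observed 0 are {G2 stuck-at-1, G4 stuck-at-0}.
Test 2 (in0=1, in1=0, in2=0, in3=1): fault-free G1=1, G2=1, G3=0, G4=1 → 1; observed 1. Eliminates G4 stuck-at-0.
Only G2 stuck-at-1 is consistent with every test.

G2 stuck-at-1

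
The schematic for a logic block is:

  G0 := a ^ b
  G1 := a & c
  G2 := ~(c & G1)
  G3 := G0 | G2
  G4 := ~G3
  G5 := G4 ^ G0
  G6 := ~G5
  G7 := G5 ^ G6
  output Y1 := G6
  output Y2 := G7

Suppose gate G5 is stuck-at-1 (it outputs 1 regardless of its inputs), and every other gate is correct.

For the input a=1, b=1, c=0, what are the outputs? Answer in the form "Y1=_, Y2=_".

Y1=0, Y2=1

Propagate with G5 forced: G0=0, G1=0, G2=1, G3=1, G4=0, G5=1 [stuck-at-1], G6=0, G7=1.
So the outputs are Y1=0, Y2=1. (Without the fault they would be Y1=1, Y2=1.)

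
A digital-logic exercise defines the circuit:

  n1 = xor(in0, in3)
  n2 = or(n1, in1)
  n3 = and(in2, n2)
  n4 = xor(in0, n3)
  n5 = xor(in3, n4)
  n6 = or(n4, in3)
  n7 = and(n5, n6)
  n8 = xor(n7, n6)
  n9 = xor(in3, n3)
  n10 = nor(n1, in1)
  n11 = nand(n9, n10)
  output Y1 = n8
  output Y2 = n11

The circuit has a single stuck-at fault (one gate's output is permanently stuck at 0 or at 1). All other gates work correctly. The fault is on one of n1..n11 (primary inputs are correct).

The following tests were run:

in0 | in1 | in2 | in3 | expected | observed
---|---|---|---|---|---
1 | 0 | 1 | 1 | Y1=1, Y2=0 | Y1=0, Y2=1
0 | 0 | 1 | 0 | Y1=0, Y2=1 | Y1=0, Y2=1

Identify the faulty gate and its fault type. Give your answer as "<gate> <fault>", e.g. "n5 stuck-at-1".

Fault-free values for test 1 (in0=1, in1=0, in2=1, in3=1): n1=0, n2=0, n3=0, n4=1, n5=0, n6=1, n7=0, n8=1, n9=1, n10=1, n11=0, giving Y1=1, Y2=0. Observed Y1=0, Y2=1.
Test 1: faults giving observed Y1=0, Y2=1 are {n1 stuck-at-1, n2 stuck-at-1, n3 stuck-at-1}.
Test 2 (in0=0, in1=0, in2=1, in3=0): fault-free n1=0, n2=0, n3=0, n4=0, n5=0, n6=0, n7=0, n8=0, n9=0, n10=1, n11=1 → Y1=0, Y2=1; observed Y1=0, Y2=1. Eliminates n2 stuck-at-1, n3 stuck-at-1.
Only n1 stuck-at-1 is consistent with every test.

n1 stuck-at-1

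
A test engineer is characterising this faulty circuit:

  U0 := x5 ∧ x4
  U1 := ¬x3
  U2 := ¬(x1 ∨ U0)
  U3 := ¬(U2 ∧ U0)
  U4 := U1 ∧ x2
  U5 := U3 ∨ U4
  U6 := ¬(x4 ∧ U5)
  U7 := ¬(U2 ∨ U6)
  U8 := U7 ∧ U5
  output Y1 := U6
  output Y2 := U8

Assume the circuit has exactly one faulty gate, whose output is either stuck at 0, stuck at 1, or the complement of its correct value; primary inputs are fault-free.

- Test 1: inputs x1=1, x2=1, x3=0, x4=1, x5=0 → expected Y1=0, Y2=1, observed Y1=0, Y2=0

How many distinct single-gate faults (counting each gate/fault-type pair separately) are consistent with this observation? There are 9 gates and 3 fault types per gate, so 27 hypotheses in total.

Fault-free: U0=0, U1=1, U2=0, U3=1, U4=1, U5=1, U6=0, U7=1, U8=1 → Y1=0, Y2=1. Observed Y1=0, Y2=0.
  U0: none of the 3 fault types match ✗
  U1: none of the 3 fault types match ✗
  U2: stuck-at-1, inverted output ✓; others ✗
  U3: none of the 3 fault types match ✗
  U4: none of the 3 fault types match ✗
  U5: none of the 3 fault types match ✗
  U6: none of the 3 fault types match ✗
  U7: stuck-at-0, inverted output ✓; others ✗
  U8: stuck-at-0, inverted output ✓; others ✗
Consistent faults: {U2 stuck-at-1, U2 inverted output, U7 stuck-at-0, U7 inverted output, U8 stuck-at-0, U8 inverted output} — 6 in all.

6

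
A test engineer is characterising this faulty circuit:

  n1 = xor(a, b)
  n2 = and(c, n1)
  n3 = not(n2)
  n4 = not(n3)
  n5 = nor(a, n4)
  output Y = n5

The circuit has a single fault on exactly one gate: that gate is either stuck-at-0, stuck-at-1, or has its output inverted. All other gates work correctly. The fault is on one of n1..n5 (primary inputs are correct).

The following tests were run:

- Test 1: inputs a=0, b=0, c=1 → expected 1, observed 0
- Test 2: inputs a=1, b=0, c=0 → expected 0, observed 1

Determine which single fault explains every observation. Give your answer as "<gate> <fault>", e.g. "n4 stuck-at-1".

Fault-free values for test 1 (a=0, b=0, c=1): n1=0, n2=0, n3=1, n4=0, n5=1, giving Y=1. Observed 0.
Test 1: faults giving observed 0 are {n1 stuck-at-1, n1 inverted output, n2 stuck-at-1, n2 inverted output, n3 stuck-at-0, n3 inverted output, n4 stuck-at-1, n4 inverted output, n5 stuck-at-0, n5 inverted output}.
Test 2 (a=1, b=0, c=0): fault-free n1=1, n2=0, n3=1, n4=0, n5=0 → 0; observed 1. Eliminates n1 stuck-at-1, n1 inverted output, n2 stuck-at-1, n2 inverted output, n3 stuck-at-0, n3 inverted output, n4 stuck-at-1, n4 inverted output, n5 stuck-at-0.
Only n5 inverted output is consistent with every test.

n5 inverted output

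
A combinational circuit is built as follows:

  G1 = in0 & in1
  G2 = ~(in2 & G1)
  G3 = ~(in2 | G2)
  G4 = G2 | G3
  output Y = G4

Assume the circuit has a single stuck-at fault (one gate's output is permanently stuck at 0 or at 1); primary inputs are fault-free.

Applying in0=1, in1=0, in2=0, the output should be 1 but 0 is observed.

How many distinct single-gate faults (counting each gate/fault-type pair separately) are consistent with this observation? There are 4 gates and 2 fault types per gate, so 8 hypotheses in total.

Fault-free: G1=0, G2=1, G3=0, G4=1 → 1. Observed 0.
  G1 stuck-at-0: output 1 ✗
  G1 stuck-at-1: output 1 ✗
  G2 stuck-at-0: output 1 ✗
  G2 stuck-at-1: output 1 ✗
  G3 stuck-at-0: output 1 ✗
  G3 stuck-at-1: output 1 ✗
  G4 stuck-at-0: output 0 ✓
  G4 stuck-at-1: output 1 ✗
Consistent faults: {G4 stuck-at-0} — 1 in all.

1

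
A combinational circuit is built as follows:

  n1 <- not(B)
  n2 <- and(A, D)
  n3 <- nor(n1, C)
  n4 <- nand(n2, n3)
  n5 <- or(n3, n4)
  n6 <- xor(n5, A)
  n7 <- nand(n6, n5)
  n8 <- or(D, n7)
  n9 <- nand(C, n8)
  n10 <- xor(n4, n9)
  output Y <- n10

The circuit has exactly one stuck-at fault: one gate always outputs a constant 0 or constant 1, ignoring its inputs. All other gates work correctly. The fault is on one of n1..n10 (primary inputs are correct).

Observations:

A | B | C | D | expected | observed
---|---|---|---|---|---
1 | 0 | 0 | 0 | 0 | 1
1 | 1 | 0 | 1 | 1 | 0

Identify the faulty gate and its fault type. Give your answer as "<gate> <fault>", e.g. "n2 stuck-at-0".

n9 stuck-at-0

Fault-free values for test 1 (A=1, B=0, C=0, D=0): n1=1, n2=0, n3=0, n4=1, n5=1, n6=0, n7=1, n8=1, n9=1, n10=0, giving Y=0. Observed 1.
Test 1: faults giving observed 1 are {n4 stuck-at-0, n9 stuck-at-0, n10 stuck-at-1}.
Test 2 (A=1, B=1, C=0, D=1): fault-free n1=0, n2=1, n3=1, n4=0, n5=1, n6=0, n7=1, n8=1, n9=1, n10=1 → 1; observed 0. Eliminates n4 stuck-at-0, n10 stuck-at-1.
Only n9 stuck-at-0 is consistent with every test.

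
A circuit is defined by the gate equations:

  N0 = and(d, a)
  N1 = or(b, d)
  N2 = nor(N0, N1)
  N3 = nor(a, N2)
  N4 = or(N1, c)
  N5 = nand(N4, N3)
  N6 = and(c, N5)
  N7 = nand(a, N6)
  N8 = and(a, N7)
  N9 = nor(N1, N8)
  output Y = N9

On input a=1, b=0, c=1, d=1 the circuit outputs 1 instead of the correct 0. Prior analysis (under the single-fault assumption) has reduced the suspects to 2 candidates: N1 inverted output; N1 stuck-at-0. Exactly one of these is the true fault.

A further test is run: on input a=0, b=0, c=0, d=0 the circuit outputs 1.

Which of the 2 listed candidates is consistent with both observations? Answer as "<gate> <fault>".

Evaluate each candidate on input a=0, b=0, c=0, d=0:
  N1 inverted output: N0=0, N1=1 [inverted output], N2=0, N3=1, N4=1, N5=0, N6=0, N7=1, N8=0, N9=0 → 0 — eliminated
  N1 stuck-at-0: N0=0, N1=0 [stuck-at-0], N2=1, N3=0, N4=0, N5=1, N6=0, N7=1, N8=0, N9=1 → 1 — matches
Only N1 stuck-at-0 reproduces the observed 1.

N1 stuck-at-0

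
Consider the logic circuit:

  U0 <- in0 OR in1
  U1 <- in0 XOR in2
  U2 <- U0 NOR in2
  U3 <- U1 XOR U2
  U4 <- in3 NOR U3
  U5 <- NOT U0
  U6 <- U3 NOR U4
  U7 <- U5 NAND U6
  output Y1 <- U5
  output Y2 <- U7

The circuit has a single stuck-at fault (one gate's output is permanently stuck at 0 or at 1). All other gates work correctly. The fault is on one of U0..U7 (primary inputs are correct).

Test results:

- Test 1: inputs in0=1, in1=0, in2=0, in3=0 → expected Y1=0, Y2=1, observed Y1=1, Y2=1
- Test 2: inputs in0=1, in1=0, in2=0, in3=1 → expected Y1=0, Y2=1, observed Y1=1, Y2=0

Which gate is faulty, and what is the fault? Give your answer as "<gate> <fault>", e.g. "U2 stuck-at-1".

Fault-free values for test 1 (in0=1, in1=0, in2=0, in3=0): U0=1, U1=1, U2=0, U3=1, U4=0, U5=0, U6=0, U7=1, giving Y1=0, Y2=1. Observed Y1=1, Y2=1.
Test 1: faults giving observed Y1=1, Y2=1 are {U0 stuck-at-0, U5 stuck-at-1}.
Test 2 (in0=1, in1=0, in2=0, in3=1): fault-free U0=1, U1=1, U2=0, U3=1, U4=0, U5=0, U6=0, U7=1 → Y1=0, Y2=1; observed Y1=1, Y2=0. Eliminates U5 stuck-at-1.
Only U0 stuck-at-0 is consistent with every test.

U0 stuck-at-0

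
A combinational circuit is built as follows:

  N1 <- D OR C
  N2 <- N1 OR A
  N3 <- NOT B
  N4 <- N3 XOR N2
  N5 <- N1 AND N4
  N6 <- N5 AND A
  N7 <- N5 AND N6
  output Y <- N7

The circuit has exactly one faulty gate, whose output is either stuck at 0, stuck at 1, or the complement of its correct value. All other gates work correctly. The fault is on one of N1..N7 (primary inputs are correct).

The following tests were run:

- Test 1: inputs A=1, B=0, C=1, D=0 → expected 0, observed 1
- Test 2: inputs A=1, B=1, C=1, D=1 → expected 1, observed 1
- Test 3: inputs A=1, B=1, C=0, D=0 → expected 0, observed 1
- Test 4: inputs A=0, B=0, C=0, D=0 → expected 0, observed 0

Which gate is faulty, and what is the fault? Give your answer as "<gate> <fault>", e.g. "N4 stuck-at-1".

Fault-free values for test 1 (A=1, B=0, C=1, D=0): N1=1, N2=1, N3=1, N4=0, N5=0, N6=0, N7=0, giving Y=0. Observed 1.
Test 1: faults giving observed 1 are {N2 stuck-at-0, N2 inverted output, N3 stuck-at-0, N3 inverted output, N4 stuck-at-1, N4 inverted output, N5 stuck-at-1, N5 inverted output, N7 stuck-at-1, N7 inverted output}.
Test 2 (A=1, B=1, C=1, D=1): fault-free N1=1, N2=1, N3=0, N4=1, N5=1, N6=1, N7=1 → 1; observed 1. Eliminates N2 stuck-at-0, N2 inverted output, N3 inverted output, N4 inverted output, N5 inverted output, N7 inverted output.
Test 3 (A=1, B=1, C=0, D=0): fault-free N1=0, N2=1, N3=0, N4=1, N5=0, N6=0, N7=0 → 0; observed 1. Eliminates N3 stuck-at-0, N4 stuck-at-1.
Test 4 (A=0, B=0, C=0, D=0): fault-free N1=0, N2=0, N3=1, N4=1, N5=0, N6=0, N7=0 → 0; observed 0. Eliminates N7 stuck-at-1.
Only N5 stuck-at-1 is consistent with every test.

N5 stuck-at-1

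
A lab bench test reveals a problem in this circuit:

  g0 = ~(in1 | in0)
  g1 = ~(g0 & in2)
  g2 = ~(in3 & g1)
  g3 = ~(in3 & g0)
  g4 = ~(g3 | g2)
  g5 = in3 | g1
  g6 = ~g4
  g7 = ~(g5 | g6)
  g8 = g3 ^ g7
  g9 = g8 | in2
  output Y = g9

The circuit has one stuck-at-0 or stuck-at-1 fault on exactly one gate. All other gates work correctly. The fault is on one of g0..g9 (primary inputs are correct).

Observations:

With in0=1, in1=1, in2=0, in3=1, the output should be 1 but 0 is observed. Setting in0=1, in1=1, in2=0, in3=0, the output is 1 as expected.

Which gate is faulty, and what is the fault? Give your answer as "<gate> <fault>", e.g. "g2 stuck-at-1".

Fault-free values for test 1 (in0=1, in1=1, in2=0, in3=1): g0=0, g1=1, g2=0, g3=1, g4=0, g5=1, g6=1, g7=0, g8=1, g9=1, giving Y=1. Observed 0.
Test 1: faults giving observed 0 are {g0 stuck-at-1, g3 stuck-at-0, g7 stuck-at-1, g8 stuck-at-0, g9 stuck-at-0}.
Test 2 (in0=1, in1=1, in2=0, in3=0): fault-free g0=0, g1=1, g2=1, g3=1, g4=0, g5=1, g6=1, g7=0, g8=1, g9=1 → 1; observed 1. Eliminates g3 stuck-at-0, g7 stuck-at-1, g8 stuck-at-0, g9 stuck-at-0.
Only g0 stuck-at-1 is consistent with every test.

g0 stuck-at-1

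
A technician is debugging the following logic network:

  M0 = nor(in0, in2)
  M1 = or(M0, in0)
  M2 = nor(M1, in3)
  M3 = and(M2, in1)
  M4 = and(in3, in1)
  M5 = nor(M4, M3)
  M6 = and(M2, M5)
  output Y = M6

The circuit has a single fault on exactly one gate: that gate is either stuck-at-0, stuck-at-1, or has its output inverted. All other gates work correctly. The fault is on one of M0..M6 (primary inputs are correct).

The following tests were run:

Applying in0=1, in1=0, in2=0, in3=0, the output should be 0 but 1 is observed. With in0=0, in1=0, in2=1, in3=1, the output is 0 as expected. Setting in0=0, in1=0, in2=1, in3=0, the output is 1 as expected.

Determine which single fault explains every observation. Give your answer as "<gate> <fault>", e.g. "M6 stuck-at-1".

Fault-free values for test 1 (in0=1, in1=0, in2=0, in3=0): M0=0, M1=1, M2=0, M3=0, M4=0, M5=1, M6=0, giving Y=0. Observed 1.
Test 1: faults giving observed 1 are {M1 stuck-at-0, M1 inverted output, M2 stuck-at-1, M2 inverted output, M6 stuck-at-1, M6 inverted output}.
Test 2 (in0=0, in1=0, in2=1, in3=1): fault-free M0=0, M1=0, M2=0, M3=0, M4=0, M5=1, M6=0 → 0; observed 0. Eliminates M2 stuck-at-1, M2 inverted output, M6 stuck-at-1, M6 inverted output.
Test 3 (in0=0, in1=0, in2=1, in3=0): fault-free M0=0, M1=0, M2=1, M3=0, M4=0, M5=1, M6=1 → 1; observed 1. Eliminates M1 inverted output.
Only M1 stuck-at-0 is consistent with every test.

M1 stuck-at-0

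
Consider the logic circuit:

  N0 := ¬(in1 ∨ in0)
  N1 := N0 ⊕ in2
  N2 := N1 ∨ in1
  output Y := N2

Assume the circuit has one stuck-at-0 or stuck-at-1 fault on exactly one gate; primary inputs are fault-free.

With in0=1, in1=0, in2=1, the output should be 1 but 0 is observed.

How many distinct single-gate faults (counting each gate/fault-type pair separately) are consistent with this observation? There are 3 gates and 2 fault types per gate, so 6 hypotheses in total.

3

Fault-free: N0=0, N1=1, N2=1 → 1. Observed 0.
  N0 stuck-at-0: output 1 ✗
  N0 stuck-at-1: output 0 ✓
  N1 stuck-at-0: output 0 ✓
  N1 stuck-at-1: output 1 ✗
  N2 stuck-at-0: output 0 ✓
  N2 stuck-at-1: output 1 ✗
Consistent faults: {N0 stuck-at-1, N1 stuck-at-0, N2 stuck-at-0} — 3 in all.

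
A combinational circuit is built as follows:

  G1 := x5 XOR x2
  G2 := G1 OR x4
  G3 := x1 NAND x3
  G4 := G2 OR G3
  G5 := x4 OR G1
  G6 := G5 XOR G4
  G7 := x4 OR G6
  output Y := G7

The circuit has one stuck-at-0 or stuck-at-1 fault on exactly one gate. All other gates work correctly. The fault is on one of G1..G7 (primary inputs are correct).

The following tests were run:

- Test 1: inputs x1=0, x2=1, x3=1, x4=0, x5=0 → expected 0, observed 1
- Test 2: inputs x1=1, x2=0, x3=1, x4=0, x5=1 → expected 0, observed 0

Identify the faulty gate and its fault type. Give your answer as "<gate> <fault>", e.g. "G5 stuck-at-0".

G1 stuck-at-0

Fault-free values for test 1 (x1=0, x2=1, x3=1, x4=0, x5=0): G1=1, G2=1, G3=1, G4=1, G5=1, G6=0, G7=0, giving Y=0. Observed 1.
Test 1: faults giving observed 1 are {G1 stuck-at-0, G4 stuck-at-0, G5 stuck-at-0, G6 stuck-at-1, G7 stuck-at-1}.
Test 2 (x1=1, x2=0, x3=1, x4=0, x5=1): fault-free G1=1, G2=1, G3=0, G4=1, G5=1, G6=0, G7=0 → 0; observed 0. Eliminates G4 stuck-at-0, G5 stuck-at-0, G6 stuck-at-1, G7 stuck-at-1.
Only G1 stuck-at-0 is consistent with every test.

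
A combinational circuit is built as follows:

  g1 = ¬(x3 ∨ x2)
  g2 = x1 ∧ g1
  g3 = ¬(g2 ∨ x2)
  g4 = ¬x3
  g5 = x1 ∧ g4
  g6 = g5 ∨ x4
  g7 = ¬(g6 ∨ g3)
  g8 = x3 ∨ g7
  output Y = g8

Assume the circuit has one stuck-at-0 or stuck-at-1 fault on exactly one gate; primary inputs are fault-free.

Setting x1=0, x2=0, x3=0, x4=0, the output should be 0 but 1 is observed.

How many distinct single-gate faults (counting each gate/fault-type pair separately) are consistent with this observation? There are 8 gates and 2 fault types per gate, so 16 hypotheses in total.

4

Fault-free: g1=1, g2=0, g3=1, g4=1, g5=0, g6=0, g7=0, g8=0 → 0. Observed 1.
  g1: none of the 2 fault types match ✗
  g2: stuck-at-1 ✓; others ✗
  g3: stuck-at-0 ✓; others ✗
  g4: none of the 2 fault types match ✗
  g5: none of the 2 fault types match ✗
  g6: none of the 2 fault types match ✗
  g7: stuck-at-1 ✓; others ✗
  g8: stuck-at-1 ✓; others ✗
Consistent faults: {g2 stuck-at-1, g3 stuck-at-0, g7 stuck-at-1, g8 stuck-at-1} — 4 in all.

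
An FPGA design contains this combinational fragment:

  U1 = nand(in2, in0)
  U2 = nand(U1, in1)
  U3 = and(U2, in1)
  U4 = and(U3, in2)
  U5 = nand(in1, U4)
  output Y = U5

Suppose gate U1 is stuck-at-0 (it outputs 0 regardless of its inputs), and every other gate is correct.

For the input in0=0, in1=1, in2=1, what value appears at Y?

0

Propagate with U1 forced: U1=0 [stuck-at-0], U2=1, U3=1, U4=1, U5=0.
So Y = 0. (Without the fault it would be 1.)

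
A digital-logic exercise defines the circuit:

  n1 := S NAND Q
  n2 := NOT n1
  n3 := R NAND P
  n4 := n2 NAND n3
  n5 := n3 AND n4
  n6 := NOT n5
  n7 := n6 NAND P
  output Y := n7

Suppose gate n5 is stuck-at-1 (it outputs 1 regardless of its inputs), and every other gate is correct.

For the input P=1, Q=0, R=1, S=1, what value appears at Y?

1

Propagate with n5 forced: n1=1, n2=0, n3=0, n4=1, n5=1 [stuck-at-1], n6=0, n7=1.
So Y = 1. (Without the fault it would be 0.)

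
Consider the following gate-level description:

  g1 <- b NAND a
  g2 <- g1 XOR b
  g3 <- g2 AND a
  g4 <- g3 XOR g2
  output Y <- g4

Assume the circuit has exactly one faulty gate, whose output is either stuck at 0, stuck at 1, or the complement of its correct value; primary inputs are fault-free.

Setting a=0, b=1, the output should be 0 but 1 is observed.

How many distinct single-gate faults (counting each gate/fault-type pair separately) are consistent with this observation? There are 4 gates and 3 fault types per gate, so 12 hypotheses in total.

8

Fault-free: g1=1, g2=0, g3=0, g4=0 → 0. Observed 1.
  g1 stuck-at-0: output 1 ✓
  g1 stuck-at-1: output 0 ✗
  g1 inverted output: output 1 ✓
  g2 stuck-at-0: output 0 ✗
  g2 stuck-at-1: output 1 ✓
  g2 inverted output: output 1 ✓
  g3 stuck-at-0: output 0 ✗
  g3 stuck-at-1: output 1 ✓
  g3 inverted output: output 1 ✓
  g4 stuck-at-0: output 0 ✗
  g4 stuck-at-1: output 1 ✓
  g4 inverted output: output 1 ✓
Consistent faults: {g1 stuck-at-0, g1 inverted output, g2 stuck-at-1, g2 inverted output, g3 stuck-at-1, g3 inverted output, g4 stuck-at-1, g4 inverted output} — 8 in all.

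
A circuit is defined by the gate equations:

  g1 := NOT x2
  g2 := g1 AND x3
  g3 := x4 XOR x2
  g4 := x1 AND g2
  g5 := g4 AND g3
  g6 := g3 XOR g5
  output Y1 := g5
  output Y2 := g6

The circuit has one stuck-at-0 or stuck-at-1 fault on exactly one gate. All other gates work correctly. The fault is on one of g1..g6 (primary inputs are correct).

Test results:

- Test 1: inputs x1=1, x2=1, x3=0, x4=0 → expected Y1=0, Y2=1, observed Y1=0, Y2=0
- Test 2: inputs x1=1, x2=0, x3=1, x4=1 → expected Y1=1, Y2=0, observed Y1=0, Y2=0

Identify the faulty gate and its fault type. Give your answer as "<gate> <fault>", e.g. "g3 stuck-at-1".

g3 stuck-at-0

Fault-free values for test 1 (x1=1, x2=1, x3=0, x4=0): g1=0, g2=0, g3=1, g4=0, g5=0, g6=1, giving Y1=0, Y2=1. Observed Y1=0, Y2=0.
Test 1: faults giving observed Y1=0, Y2=0 are {g3 stuck-at-0, g6 stuck-at-0}.
Test 2 (x1=1, x2=0, x3=1, x4=1): fault-free g1=1, g2=1, g3=1, g4=1, g5=1, g6=0 → Y1=1, Y2=0; observed Y1=0, Y2=0. Eliminates g6 stuck-at-0.
Only g3 stuck-at-0 is consistent with every test.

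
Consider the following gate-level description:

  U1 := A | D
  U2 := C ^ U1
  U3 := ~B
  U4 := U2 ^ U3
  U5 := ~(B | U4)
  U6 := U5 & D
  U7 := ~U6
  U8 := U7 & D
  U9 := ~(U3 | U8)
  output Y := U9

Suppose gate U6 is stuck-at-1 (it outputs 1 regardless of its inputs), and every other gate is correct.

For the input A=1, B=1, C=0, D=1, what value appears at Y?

1

Propagate with U6 forced: U1=1, U2=1, U3=0, U4=1, U5=0, U6=1 [stuck-at-1], U7=0, U8=0, U9=1.
So Y = 1. (Without the fault it would be 0.)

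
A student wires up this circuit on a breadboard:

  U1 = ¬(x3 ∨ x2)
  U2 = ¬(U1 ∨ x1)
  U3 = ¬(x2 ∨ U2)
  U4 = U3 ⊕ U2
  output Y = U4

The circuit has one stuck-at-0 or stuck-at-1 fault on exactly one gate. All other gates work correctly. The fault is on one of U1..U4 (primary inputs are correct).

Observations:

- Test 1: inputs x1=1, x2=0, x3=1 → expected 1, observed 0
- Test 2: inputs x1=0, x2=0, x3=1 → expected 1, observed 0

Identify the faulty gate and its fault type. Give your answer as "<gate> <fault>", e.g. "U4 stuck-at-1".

Fault-free values for test 1 (x1=1, x2=0, x3=1): U1=0, U2=0, U3=1, U4=1, giving Y=1. Observed 0.
Test 1: faults giving observed 0 are {U3 stuck-at-0, U4 stuck-at-0}.
Test 2 (x1=0, x2=0, x3=1): fault-free U1=0, U2=1, U3=0, U4=1 → 1; observed 0. Eliminates U3 stuck-at-0.
Only U4 stuck-at-0 is consistent with every test.

U4 stuck-at-0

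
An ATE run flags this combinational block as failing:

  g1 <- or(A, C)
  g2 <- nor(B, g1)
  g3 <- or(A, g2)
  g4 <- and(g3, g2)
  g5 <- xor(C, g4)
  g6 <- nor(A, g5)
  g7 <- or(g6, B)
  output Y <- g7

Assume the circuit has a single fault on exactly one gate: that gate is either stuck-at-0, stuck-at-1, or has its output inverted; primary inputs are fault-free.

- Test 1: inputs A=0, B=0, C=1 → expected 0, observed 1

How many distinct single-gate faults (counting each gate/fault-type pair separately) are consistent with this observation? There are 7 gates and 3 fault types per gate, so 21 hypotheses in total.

Fault-free: g1=1, g2=0, g3=0, g4=0, g5=1, g6=0, g7=0 → 0. Observed 1.
  g1: stuck-at-0, inverted output ✓; others ✗
  g2: stuck-at-1, inverted output ✓; others ✗
  g3: none of the 3 fault types match ✗
  g4: stuck-at-1, inverted output ✓; others ✗
  g5: stuck-at-0, inverted output ✓; others ✗
  g6: stuck-at-1, inverted output ✓; others ✗
  g7: stuck-at-1, inverted output ✓; others ✗
Consistent faults: {g1 stuck-at-0, g1 inverted output, g2 stuck-at-1, g2 inverted output, g4 stuck-at-1, g4 inverted output, g5 stuck-at-0, g5 inverted output, g6 stuck-at-1, g6 inverted output, g7 stuck-at-1, g7 inverted output} — 12 in all.

12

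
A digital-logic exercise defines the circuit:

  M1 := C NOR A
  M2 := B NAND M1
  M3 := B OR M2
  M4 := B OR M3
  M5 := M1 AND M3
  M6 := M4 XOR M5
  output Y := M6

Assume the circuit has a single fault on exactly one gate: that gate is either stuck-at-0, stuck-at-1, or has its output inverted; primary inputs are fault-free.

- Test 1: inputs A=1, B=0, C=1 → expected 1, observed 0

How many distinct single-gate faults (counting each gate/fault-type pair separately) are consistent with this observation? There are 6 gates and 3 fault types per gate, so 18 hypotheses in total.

12

Fault-free: M1=0, M2=1, M3=1, M4=1, M5=0, M6=1 → 1. Observed 0.
  M1: stuck-at-1, inverted output ✓; others ✗
  M2: stuck-at-0, inverted output ✓; others ✗
  M3: stuck-at-0, inverted output ✓; others ✗
  M4: stuck-at-0, inverted output ✓; others ✗
  M5: stuck-at-1, inverted output ✓; others ✗
  M6: stuck-at-0, inverted output ✓; others ✗
Consistent faults: {M1 stuck-at-1, M1 inverted output, M2 stuck-at-0, M2 inverted output, M3 stuck-at-0, M3 inverted output, M4 stuck-at-0, M4 inverted output, M5 stuck-at-1, M5 inverted output, M6 stuck-at-0, M6 inverted output} — 12 in all.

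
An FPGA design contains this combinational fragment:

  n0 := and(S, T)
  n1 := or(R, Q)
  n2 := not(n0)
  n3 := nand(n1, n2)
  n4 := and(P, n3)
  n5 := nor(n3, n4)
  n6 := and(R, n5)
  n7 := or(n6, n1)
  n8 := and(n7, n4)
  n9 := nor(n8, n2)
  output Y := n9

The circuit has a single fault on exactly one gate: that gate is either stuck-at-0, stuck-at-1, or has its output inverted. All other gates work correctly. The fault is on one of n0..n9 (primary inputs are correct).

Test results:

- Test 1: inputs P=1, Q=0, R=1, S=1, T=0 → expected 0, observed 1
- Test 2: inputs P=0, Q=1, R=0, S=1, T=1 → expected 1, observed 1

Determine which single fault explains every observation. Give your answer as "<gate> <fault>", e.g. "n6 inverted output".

n9 stuck-at-1

Fault-free values for test 1 (P=1, Q=0, R=1, S=1, T=0): n0=0, n1=1, n2=1, n3=0, n4=0, n5=1, n6=1, n7=1, n8=0, n9=0, giving Y=0. Observed 1.
Test 1: faults giving observed 1 are {n9 stuck-at-1, n9 inverted output}.
Test 2 (P=0, Q=1, R=0, S=1, T=1): fault-free n0=1, n1=1, n2=0, n3=1, n4=0, n5=0, n6=0, n7=1, n8=0, n9=1 → 1; observed 1. Eliminates n9 inverted output.
Only n9 stuck-at-1 is consistent with every test.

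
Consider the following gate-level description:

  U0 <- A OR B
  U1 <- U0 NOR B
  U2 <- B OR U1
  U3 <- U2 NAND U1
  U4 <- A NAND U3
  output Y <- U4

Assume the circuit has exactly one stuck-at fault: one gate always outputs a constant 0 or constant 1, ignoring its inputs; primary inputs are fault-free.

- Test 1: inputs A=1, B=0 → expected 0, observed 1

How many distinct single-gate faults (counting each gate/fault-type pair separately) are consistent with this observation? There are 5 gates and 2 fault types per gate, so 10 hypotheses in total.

4

Fault-free: U0=1, U1=0, U2=0, U3=1, U4=0 → 0. Observed 1.
  U0 stuck-at-0: output 1 ✓
  U0 stuck-at-1: output 0 ✗
  U1 stuck-at-0: output 0 ✗
  U1 stuck-at-1: output 1 ✓
  U2 stuck-at-0: output 0 ✗
  U2 stuck-at-1: output 0 ✗
  U3 stuck-at-0: output 1 ✓
  U3 stuck-at-1: output 0 ✗
  U4 stuck-at-0: output 0 ✗
  U4 stuck-at-1: output 1 ✓
Consistent faults: {U0 stuck-at-0, U1 stuck-at-1, U3 stuck-at-0, U4 stuck-at-1} — 4 in all.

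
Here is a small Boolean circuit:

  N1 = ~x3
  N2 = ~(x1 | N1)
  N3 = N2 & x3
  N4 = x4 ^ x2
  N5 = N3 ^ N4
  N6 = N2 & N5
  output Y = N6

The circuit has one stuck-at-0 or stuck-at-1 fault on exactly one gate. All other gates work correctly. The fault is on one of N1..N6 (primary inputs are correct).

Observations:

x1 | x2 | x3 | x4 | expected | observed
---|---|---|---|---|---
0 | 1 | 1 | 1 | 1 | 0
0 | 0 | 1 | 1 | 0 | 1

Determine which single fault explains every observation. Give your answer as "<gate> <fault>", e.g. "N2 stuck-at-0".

Fault-free values for test 1 (x1=0, x2=1, x3=1, x4=1): N1=0, N2=1, N3=1, N4=0, N5=1, N6=1, giving Y=1. Observed 0.
Test 1: faults giving observed 0 are {N1 stuck-at-1, N2 stuck-at-0, N3 stuck-at-0, N4 stuck-at-1, N5 stuck-at-0, N6 stuck-at-0}.
Test 2 (x1=0, x2=0, x3=1, x4=1): fault-free N1=0, N2=1, N3=1, N4=1, N5=0, N6=0 → 0; observed 1. Eliminates N1 stuck-at-1, N2 stuck-at-0, N4 stuck-at-1, N5 stuck-at-0, N6 stuck-at-0.
Only N3 stuck-at-0 is consistent with every test.

N3 stuck-at-0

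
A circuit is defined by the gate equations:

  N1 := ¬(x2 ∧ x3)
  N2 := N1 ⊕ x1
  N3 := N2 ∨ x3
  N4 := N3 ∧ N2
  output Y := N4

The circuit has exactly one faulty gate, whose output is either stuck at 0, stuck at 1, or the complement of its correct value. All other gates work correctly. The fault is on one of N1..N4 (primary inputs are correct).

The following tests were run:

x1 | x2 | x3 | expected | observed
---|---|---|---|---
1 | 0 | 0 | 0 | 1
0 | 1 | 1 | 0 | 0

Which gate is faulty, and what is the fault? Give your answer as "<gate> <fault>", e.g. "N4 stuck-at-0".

Fault-free values for test 1 (x1=1, x2=0, x3=0): N1=1, N2=0, N3=0, N4=0, giving Y=0. Observed 1.
Test 1: faults giving observed 1 are {N1 stuck-at-0, N1 inverted output, N2 stuck-at-1, N2 inverted output, N4 stuck-at-1, N4 inverted output}.
Test 2 (x1=0, x2=1, x3=1): fault-free N1=0, N2=0, N3=1, N4=0 → 0; observed 0. Eliminates N1 inverted output, N2 stuck-at-1, N2 inverted output, N4 stuck-at-1, N4 inverted output.
Only N1 stuck-at-0 is consistent with every test.

N1 stuck-at-0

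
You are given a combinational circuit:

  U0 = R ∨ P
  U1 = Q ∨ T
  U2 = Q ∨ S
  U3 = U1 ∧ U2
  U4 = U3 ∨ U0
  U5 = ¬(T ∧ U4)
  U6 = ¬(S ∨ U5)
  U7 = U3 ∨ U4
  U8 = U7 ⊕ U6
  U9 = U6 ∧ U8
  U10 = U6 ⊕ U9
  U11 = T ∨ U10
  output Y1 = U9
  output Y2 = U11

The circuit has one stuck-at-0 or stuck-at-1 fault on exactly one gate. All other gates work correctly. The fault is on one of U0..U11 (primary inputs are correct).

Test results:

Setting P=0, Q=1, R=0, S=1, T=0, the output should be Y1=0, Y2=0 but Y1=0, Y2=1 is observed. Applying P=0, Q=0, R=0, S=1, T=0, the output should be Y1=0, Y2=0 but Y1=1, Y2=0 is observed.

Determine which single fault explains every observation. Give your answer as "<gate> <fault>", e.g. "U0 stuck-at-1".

U6 stuck-at-1

Fault-free values for test 1 (P=0, Q=1, R=0, S=1, T=0): U0=0, U1=1, U2=1, U3=1, U4=1, U5=1, U6=0, U7=1, U8=1, U9=0, U10=0, U11=0, giving Y1=0, Y2=0. Observed Y1=0, Y2=1.
Test 1: faults giving observed Y1=0, Y2=1 are {U6 stuck-at-1, U10 stuck-at-1, U11 stuck-at-1}.
Test 2 (P=0, Q=0, R=0, S=1, T=0): fault-free U0=0, U1=0, U2=1, U3=0, U4=0, U5=1, U6=0, U7=0, U8=0, U9=0, U10=0, U11=0 → Y1=0, Y2=0; observed Y1=1, Y2=0. Eliminates U10 stuck-at-1, U11 stuck-at-1.
Only U6 stuck-at-1 is consistent with every test.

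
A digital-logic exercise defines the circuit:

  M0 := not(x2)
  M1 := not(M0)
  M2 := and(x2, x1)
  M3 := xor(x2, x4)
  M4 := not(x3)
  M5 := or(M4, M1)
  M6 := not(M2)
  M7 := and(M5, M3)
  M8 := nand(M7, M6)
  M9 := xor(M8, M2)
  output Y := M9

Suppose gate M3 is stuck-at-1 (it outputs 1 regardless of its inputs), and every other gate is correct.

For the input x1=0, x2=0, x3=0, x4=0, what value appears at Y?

0

Propagate with M3 forced: M0=1, M1=0, M2=0, M3=1 [stuck-at-1], M4=1, M5=1, M6=1, M7=1, M8=0, M9=0.
So Y = 0. (Without the fault it would be 1.)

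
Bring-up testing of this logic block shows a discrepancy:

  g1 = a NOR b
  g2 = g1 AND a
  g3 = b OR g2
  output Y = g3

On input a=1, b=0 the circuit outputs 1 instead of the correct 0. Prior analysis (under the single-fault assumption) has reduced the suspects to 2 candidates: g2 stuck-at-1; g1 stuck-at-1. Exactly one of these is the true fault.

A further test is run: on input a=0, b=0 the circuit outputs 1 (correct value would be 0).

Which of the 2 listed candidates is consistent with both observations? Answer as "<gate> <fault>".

g2 stuck-at-1

Evaluate each candidate on input a=0, b=0:
  g2 stuck-at-1: g1=1, g2=1 [stuck-at-1], g3=1 → 1 — matches
  g1 stuck-at-1: g1=1 [stuck-at-1], g2=0, g3=0 → 0 — eliminated
Only g2 stuck-at-1 reproduces the observed 1.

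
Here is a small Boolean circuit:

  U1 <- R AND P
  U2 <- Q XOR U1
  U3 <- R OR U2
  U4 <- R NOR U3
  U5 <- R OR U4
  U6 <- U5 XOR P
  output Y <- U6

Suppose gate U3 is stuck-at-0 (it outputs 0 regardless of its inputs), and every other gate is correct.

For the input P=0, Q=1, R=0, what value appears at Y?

1

Propagate with U3 forced: U1=0, U2=1, U3=0 [stuck-at-0], U4=1, U5=1, U6=1.
So Y = 1. (Without the fault it would be 0.)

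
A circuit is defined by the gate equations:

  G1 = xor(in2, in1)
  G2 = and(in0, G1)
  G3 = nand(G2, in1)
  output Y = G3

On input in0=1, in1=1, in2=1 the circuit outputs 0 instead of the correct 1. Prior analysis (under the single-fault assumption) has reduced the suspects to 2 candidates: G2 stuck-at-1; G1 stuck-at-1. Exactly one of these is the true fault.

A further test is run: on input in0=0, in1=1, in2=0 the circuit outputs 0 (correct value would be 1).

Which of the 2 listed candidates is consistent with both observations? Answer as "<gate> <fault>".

G2 stuck-at-1

Evaluate each candidate on input in0=0, in1=1, in2=0:
  G2 stuck-at-1: G1=1, G2=1 [stuck-at-1], G3=0 → 0 — matches
  G1 stuck-at-1: G1=1 [stuck-at-1], G2=0, G3=1 → 1 — eliminated
Only G2 stuck-at-1 reproduces the observed 0.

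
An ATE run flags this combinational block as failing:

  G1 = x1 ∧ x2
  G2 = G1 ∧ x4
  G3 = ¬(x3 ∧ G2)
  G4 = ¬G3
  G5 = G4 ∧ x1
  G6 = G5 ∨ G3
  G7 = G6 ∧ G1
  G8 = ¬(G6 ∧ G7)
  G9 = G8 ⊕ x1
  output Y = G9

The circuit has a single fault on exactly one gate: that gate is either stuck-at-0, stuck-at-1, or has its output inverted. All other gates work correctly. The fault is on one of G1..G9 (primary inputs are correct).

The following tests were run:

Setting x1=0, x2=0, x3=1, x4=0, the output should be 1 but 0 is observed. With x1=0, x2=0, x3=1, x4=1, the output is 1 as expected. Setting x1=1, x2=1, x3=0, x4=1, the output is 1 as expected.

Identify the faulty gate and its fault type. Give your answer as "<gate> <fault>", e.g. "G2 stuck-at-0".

G1 stuck-at-1

Fault-free values for test 1 (x1=0, x2=0, x3=1, x4=0): G1=0, G2=0, G3=1, G4=0, G5=0, G6=1, G7=0, G8=1, G9=1, giving Y=1. Observed 0.
Test 1: faults giving observed 0 are {G1 stuck-at-1, G1 inverted output, G7 stuck-at-1, G7 inverted output, G8 stuck-at-0, G8 inverted output, G9 stuck-at-0, G9 inverted output}.
Test 2 (x1=0, x2=0, x3=1, x4=1): fault-free G1=0, G2=0, G3=1, G4=0, G5=0, G6=1, G7=0, G8=1, G9=1 → 1; observed 1. Eliminates G7 stuck-at-1, G7 inverted output, G8 stuck-at-0, G8 inverted output, G9 stuck-at-0, G9 inverted output.
Test 3 (x1=1, x2=1, x3=0, x4=1): fault-free G1=1, G2=1, G3=1, G4=0, G5=0, G6=1, G7=1, G8=0, G9=1 → 1; observed 1. Eliminates G1 inverted output.
Only G1 stuck-at-1 is consistent with every test.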